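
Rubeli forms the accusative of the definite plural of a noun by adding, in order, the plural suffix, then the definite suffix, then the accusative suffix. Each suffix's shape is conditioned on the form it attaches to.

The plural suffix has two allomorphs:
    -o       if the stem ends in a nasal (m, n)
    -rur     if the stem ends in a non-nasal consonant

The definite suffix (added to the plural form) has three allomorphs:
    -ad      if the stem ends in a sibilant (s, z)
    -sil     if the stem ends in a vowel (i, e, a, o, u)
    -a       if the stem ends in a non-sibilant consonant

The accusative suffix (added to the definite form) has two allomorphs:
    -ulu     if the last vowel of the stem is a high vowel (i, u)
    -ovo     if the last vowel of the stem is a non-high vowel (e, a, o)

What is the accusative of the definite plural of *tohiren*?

tohirenosilulu

*tohiren* — final consonant /n/ (a nasal) → -o → *tohireno*.
The plural form *tohireno*: final sound = /o/, a vowel → -sil → *tohirenosil*.
The last vowel of the definite form *tohirenosil* is /i/, which is a high vowel, so the accusative suffix is -ulu, giving *tohirenosilulu*.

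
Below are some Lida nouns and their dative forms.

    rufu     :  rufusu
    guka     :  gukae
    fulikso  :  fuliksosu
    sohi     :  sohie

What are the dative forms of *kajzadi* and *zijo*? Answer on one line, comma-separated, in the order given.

The pattern is rounding harmony: -su when the last vowel of the stem is a rounded vowel (*rufu*, *fulikso*); -e when the last vowel of the stem is an unrounded vowel (*guka*, *sohi*).
*kajzadi* — last vowel /i/ (an unrounded vowel) → -e → *kajzadie*.
Since the last vowel of *zijo* is /o/ (a rounded vowel), it takes -su, giving *zijosu*.

kajzadie, zijosu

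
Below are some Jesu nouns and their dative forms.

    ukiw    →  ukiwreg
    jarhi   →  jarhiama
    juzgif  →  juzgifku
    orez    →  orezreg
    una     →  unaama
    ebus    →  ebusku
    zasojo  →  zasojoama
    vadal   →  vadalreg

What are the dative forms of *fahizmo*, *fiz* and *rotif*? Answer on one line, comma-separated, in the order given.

fahizmoama, fizreg, rotifku

Looking at the final sound of each stem: -ku when the stem ends in a voiceless consonant (*juzgif*, *ebus*); -reg when the stem ends in a voiced consonant (*ukiw*, *orez*, *vadal*); -ama when the stem ends in a vowel (*jarhi*, *una*, *zasojo*).
Since the final sound of *fahizmo* is /o/ (a vowel), it takes -ama, giving *fahizmoama*.
Since the final sound of *fiz* is /z/ (a voiced consonant), it takes -reg, giving *fizreg*.
*rotif* — final sound /f/ (a voiceless consonant) → -ku → *rotifku*.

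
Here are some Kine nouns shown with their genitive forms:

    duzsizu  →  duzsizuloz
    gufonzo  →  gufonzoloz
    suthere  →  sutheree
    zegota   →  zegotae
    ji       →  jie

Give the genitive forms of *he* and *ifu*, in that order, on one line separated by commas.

hee, ifuloz

The pattern is rounding harmony: -loz when the last vowel of the stem is a rounded vowel (*duzsizu*, *gufonzo*); -e when the last vowel of the stem is an unrounded vowel (*suthere*, *zegota*, *ji*).
*he* — last vowel /e/ (an unrounded vowel) → -e → *hee*.
Since the last vowel of *ifu* is /u/ (a rounded vowel), it takes -loz, giving *ifuloz*.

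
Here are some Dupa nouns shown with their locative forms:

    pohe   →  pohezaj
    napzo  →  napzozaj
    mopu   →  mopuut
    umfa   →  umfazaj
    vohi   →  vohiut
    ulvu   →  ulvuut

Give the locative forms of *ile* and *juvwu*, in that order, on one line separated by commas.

The pattern is height harmony: -ut when the last vowel of the stem is a high vowel (*mopu*, *vohi*, *ulvu*); -zaj when the last vowel of the stem is a non-high vowel (*pohe*, *napzo*, *umfa*).
*ile*: last vowel = /e/, a non-high vowel → -zaj → *ilezaj*.
Since the last vowel of *juvwu* is /u/ (a high vowel), it takes -ut, giving *juvwuut*.

ilezaj, juvwuut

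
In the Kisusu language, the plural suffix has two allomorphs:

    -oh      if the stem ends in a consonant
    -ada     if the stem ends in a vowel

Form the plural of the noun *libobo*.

*libobo*: final sound = /o/, a vowel → -ada → *liboboada*.

liboboada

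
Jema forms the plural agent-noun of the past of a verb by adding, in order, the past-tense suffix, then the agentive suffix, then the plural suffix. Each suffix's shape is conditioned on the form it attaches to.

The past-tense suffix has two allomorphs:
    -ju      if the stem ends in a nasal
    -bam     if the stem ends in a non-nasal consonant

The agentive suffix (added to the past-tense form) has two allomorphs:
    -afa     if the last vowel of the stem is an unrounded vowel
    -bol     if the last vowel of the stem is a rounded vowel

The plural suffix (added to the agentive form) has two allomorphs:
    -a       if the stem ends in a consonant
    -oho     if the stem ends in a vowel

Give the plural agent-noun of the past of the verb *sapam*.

*sapam* — final consonant /m/ (a nasal) → -ju → *sapamju*.
The last vowel of the past-tense form *sapamju* is /u/, which is a rounded vowel, so the agentive suffix is -bol, giving *sapamjubol*.
Since the final sound of the agentive form *sapamjubol* is /l/ (a consonant), it takes -a, giving *sapamjubola*.

sapamjubola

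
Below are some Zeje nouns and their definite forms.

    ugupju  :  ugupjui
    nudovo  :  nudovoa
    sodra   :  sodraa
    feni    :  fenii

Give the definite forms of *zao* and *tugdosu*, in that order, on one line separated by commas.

zaoa, tugdosui

The pattern is height harmony: -i when the last vowel of the stem is a high vowel (*ugupju*, *feni*); -a when the last vowel of the stem is a non-high vowel (*nudovo*, *sodra*).
Since the last vowel of *zao* is /o/ (a non-high vowel), it takes -a, giving *zaoa*.
Since the last vowel of *tugdosu* is /u/ (a high vowel), it takes -i, giving *tugdosui*.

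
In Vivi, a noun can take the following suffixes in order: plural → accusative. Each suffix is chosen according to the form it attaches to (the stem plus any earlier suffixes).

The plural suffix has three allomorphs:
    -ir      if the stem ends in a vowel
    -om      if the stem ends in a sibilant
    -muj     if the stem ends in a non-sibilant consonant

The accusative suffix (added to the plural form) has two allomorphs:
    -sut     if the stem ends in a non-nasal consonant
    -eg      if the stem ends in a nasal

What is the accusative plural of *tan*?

tanmujsut

Since the final sound of *tan* is /n/ (a non-sibilant consonant), it takes -muj, giving *tanmuj*.
Since the final consonant of the plural form *tanmuj* is /j/ (non-nasal), it takes -sut, giving *tanmujsut*.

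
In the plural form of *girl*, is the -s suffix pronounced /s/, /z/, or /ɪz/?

/z/

The stem *girl* ends in a voiced non-sibilant sound.
The plural suffix surfaces as /ɪz/ after sibilants, /s/ after other voiceless consonants, and /z/ after other voiced sounds.
So the plural -s on *girl* is pronounced /z/.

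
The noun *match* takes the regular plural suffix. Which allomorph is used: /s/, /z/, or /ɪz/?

The stem *match* ends in a sibilant (/s, z, ʃ, ʒ, tʃ, dʒ/).
The plural suffix surfaces as /ɪz/ after sibilants, /s/ after other voiceless consonants, and /z/ after other voiced sounds.
So the plural -s on *match* is pronounced /ɪz/.

/ɪz/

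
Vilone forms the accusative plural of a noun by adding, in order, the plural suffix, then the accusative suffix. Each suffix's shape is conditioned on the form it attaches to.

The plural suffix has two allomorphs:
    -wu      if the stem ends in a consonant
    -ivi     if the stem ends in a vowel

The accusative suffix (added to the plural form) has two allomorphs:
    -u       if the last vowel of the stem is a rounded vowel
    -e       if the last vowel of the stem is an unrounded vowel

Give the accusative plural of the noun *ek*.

ekwuu

Since the final sound of *ek* is /k/ (a consonant), it takes -wu, giving *ekwu*.
The plural form *ekwu* — last vowel /u/ (a rounded vowel) → -u → *ekwuu*.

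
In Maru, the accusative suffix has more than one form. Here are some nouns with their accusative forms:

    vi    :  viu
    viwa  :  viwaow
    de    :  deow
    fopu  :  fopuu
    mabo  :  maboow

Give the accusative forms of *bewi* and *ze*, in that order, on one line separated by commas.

The pattern is height harmony: -u when the last vowel of the stem is a high vowel (*vi*, *fopu*); -ow when the last vowel of the stem is a non-high vowel (*viwa*, *de*, *mabo*).
The last vowel of *bewi* is /i/, which is a high vowel, so the suffix is -u, giving *bewiu*.
The last vowel of *ze* is /e/, which is a non-high vowel, so the suffix is -ow, giving *zeow*.

bewiu, zeow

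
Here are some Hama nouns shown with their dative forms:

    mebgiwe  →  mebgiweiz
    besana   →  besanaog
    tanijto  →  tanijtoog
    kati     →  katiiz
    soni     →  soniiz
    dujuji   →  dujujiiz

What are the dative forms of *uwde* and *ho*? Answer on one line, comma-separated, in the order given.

uwdeiz, hoog

The alternation tracks the last vowel of the stem — -iz when the last vowel of the stem is a front vowel (*mebgiwe*, *kati*, *soni*, *dujuji*); -og when the last vowel of the stem is a back vowel (*besana*, *tanijto*).
*uwde* — last vowel /e/ (a front vowel) → -iz → *uwdeiz*.
*ho* — last vowel /o/ (a back vowel) → -og → *hoog*.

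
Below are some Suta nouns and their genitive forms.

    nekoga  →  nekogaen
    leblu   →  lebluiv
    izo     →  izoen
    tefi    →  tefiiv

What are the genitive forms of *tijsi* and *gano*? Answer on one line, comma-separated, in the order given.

The alternation tracks the last vowel of the stem — -iv when the last vowel of the stem is a high vowel (*leblu*, *tefi*); -en when the last vowel of the stem is a non-high vowel (*nekoga*, *izo*).
Since the last vowel of *tijsi* is /i/ (a high vowel), it takes -iv, giving *tijsiiv*.
The last vowel of *gano* is /o/, which is a non-high vowel, so the suffix is -en, giving *ganoen*.

tijsiiv, ganoen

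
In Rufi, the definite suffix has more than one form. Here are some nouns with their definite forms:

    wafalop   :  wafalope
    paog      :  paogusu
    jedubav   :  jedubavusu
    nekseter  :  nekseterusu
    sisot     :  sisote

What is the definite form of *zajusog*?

zajusogusu

Looking at the final consonant of each stem: -e when the stem ends in a voiceless consonant (*wafalop*, *sisot*); -usu when the stem ends in a voiced consonant (*paog*, *jedubav*, *nekseter*).
*zajusog* — final consonant /g/ (voiced) → -usu → *zajusogusu*.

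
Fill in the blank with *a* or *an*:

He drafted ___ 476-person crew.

a

The indefinite article is chosen by the initial *sound* of the following word, not its spelling.
The number *476* is spoken "four hundred …", beginning with /fɔr/ — a consonant sound.
So the article is *a*: He drafted a 476-person crew.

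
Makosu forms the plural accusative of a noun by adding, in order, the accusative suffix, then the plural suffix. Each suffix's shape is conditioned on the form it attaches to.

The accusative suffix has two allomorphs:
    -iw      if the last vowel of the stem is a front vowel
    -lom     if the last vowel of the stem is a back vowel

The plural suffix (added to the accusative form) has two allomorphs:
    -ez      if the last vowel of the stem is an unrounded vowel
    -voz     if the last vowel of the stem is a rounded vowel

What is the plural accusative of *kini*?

kiniiwez

*kini* — last vowel /i/ (a front vowel) → -iw → *kiniiw*.
Since the last vowel of the accusative form *kiniiw* is /i/ (an unrounded vowel), it takes -ez, giving *kiniiwez*.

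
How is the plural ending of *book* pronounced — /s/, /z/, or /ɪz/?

/s/

The stem *book* ends in a voiceless non-sibilant consonant.
The plural suffix surfaces as /ɪz/ after sibilants, /s/ after other voiceless consonants, and /z/ after other voiced sounds.
So the plural -s on *book* is pronounced /s/.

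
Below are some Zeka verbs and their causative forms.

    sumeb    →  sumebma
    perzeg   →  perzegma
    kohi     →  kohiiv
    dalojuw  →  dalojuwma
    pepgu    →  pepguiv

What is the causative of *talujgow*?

talujgowma

The pattern is consonant vs. vowel: -ma when the stem ends in a consonant (*sumeb*, *perzeg*, *dalojuw*); -iv when the stem ends in a vowel (*kohi*, *pepgu*).
The final sound of *talujgow* is /w/, which is a consonant, so the suffix is -ma, giving *talujgowma*.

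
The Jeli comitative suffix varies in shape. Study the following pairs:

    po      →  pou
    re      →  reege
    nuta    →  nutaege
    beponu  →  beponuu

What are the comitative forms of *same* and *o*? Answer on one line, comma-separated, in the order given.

sameege, ou

The suffix is conditioned by the last vowel: -u when the last vowel of the stem is a rounded vowel (*po*, *beponu*); -ege when the last vowel of the stem is an unrounded vowel (*re*, *nuta*).
The last vowel of *same* is /e/, which is an unrounded vowel, so the suffix is -ege, giving *sameege*.
*o* — last vowel /o/ (a rounded vowel) → -u → *ou*.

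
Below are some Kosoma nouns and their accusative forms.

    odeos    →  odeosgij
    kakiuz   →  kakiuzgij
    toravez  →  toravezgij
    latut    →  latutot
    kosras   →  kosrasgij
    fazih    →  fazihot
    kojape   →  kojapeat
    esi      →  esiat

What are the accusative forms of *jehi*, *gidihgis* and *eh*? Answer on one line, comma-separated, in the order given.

The suffix is conditioned by the final sound: -gij when the stem ends in a sibilant (*odeos*, *kakiuz*, *toravez*, *kosras*); -ot when the stem ends in a non-sibilant consonant (*latut*, *fazih*); -at when the stem ends in a vowel (*kojape*, *esi*).
*jehi*: final sound = /i/, a vowel → -at → *jehiat*.
*gidihgis* — final sound /s/ (a sibilant) → -gij → *gidihgisgij*.
Since the final sound of *eh* is /h/ (a non-sibilant consonant), it takes -ot, giving *ehot*.

jehiat, gidihgisgij, ehot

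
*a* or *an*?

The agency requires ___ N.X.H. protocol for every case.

The indefinite article is chosen by the initial *sound* of the following word, not its spelling.
The initialism *N.X.H.* is read letter by letter; the first letter, N, is pronounced /ɛn/, which begins with a vowel sound.
So the article is *an*: The agency requires an N.X.H. protocol for every case.

an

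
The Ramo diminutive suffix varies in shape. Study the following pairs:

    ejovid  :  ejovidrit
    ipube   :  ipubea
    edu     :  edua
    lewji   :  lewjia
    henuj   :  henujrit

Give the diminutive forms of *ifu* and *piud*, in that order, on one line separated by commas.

ifua, piudrit

The suffix is conditioned by the final sound: -rit when the stem ends in a consonant (*ejovid*, *henuj*); -a when the stem ends in a vowel (*ipube*, *edu*, *lewji*).
Since the final sound of *ifu* is /u/ (a vowel), it takes -a, giving *ifua*.
*piud* — final sound /d/ (a consonant) → -rit → *piudrit*.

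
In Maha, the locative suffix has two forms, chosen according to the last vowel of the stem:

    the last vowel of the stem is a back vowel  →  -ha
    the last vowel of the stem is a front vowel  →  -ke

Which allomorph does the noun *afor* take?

-ha

*afor*: last vowel = /o/, a back vowel → -ha.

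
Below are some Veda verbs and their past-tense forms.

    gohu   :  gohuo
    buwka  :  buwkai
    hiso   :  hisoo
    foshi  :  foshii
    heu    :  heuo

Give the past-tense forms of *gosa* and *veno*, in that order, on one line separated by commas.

gosai, venoo

Looking at the last vowel of each stem: -o when the last vowel of the stem is a rounded vowel (*gohu*, *hiso*, *heu*); -i when the last vowel of the stem is an unrounded vowel (*buwka*, *foshi*).
The last vowel of *gosa* is /a/, which is an unrounded vowel, so the suffix is -i, giving *gosai*.
*veno*: last vowel = /o/, a rounded vowel → -o → *venoo*.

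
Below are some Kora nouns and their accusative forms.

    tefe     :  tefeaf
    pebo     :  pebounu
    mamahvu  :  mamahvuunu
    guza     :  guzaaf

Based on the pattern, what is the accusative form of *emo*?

Looking at the last vowel of each stem: -unu when the last vowel of the stem is a rounded vowel (*pebo*, *mamahvu*); -af when the last vowel of the stem is an unrounded vowel (*tefe*, *guza*).
Since the last vowel of *emo* is /o/ (a rounded vowel), it takes -unu, giving *emounu*.

emounu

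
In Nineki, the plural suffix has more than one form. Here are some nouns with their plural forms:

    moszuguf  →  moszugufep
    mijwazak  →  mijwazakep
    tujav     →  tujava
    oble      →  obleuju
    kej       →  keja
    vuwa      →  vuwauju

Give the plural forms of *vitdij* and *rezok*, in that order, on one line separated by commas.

Looking at the final sound of each stem: -ep when the stem ends in a voiceless consonant (*moszuguf*, *mijwazak*); -a when the stem ends in a voiced consonant (*tujav*, *kej*); -uju when the stem ends in a vowel (*oble*, *vuwa*).
*vitdij* — final sound /j/ (a voiced consonant) → -a → *vitdija*.
Since the final sound of *rezok* is /k/ (a voiceless consonant), it takes -ep, giving *rezokep*.

vitdija, rezokep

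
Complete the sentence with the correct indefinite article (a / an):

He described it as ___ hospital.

a

The indefinite article is chosen by the initial *sound* of the following word, not its spelling.
*hospital* begins with the sound /h/ (h is pronounced) — a consonant sound.
So the article is *a*: He described it as a hospital.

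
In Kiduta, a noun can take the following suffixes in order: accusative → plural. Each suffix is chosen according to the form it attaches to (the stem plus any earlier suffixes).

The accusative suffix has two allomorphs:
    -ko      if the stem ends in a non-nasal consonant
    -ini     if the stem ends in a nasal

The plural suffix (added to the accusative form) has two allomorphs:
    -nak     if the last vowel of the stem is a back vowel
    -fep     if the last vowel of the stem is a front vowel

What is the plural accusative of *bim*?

biminifep

The final consonant of *bim* is /m/, which is a nasal, so the accusative suffix is -ini, giving *bimini*.
Since the last vowel of the accusative form *bimini* is /i/ (a front vowel), it takes -fep, giving *biminifep*.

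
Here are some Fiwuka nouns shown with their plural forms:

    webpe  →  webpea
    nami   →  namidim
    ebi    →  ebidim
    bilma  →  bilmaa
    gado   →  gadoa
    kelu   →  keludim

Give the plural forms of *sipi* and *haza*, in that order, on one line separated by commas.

The alternation tracks the last vowel of the stem — -dim when the last vowel of the stem is a high vowel (*nami*, *ebi*, *kelu*); -a when the last vowel of the stem is a non-high vowel (*webpe*, *bilma*, *gado*).
*sipi*: last vowel = /i/, a high vowel → -dim → *sipidim*.
*haza* — last vowel /a/ (a non-high vowel) → -a → *hazaa*.

sipidim, hazaa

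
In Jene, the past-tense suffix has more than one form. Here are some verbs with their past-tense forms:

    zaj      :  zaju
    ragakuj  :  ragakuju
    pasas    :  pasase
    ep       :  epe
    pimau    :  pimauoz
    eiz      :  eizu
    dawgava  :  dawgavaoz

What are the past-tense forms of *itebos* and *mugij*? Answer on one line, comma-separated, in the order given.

itebose, mugiju

The alternation tracks the final sound of the stem — -e when the stem ends in a voiceless consonant (*pasas*, *ep*); -u when the stem ends in a voiced consonant (*zaj*, *ragakuj*, *eiz*); -oz when the stem ends in a vowel (*pimau*, *dawgava*).
Since the final sound of *itebos* is /s/ (a voiceless consonant), it takes -e, giving *itebose*.
*mugij* — final sound /j/ (a voiced consonant) → -u → *mugiju*.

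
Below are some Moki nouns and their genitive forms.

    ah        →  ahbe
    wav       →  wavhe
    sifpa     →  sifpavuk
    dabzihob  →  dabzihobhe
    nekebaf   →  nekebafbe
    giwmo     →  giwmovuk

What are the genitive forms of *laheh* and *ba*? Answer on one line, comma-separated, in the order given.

Looking at the final sound of each stem: -be when the stem ends in a voiceless consonant (*ah*, *nekebaf*); -he when the stem ends in a voiced consonant (*wav*, *dabzihob*); -vuk when the stem ends in a vowel (*sifpa*, *giwmo*).
*laheh*: final sound = /h/, a voiceless consonant → -be → *lahehbe*.
Since the final sound of *ba* is /a/ (a vowel), it takes -vuk, giving *bavuk*.

lahehbe, bavuk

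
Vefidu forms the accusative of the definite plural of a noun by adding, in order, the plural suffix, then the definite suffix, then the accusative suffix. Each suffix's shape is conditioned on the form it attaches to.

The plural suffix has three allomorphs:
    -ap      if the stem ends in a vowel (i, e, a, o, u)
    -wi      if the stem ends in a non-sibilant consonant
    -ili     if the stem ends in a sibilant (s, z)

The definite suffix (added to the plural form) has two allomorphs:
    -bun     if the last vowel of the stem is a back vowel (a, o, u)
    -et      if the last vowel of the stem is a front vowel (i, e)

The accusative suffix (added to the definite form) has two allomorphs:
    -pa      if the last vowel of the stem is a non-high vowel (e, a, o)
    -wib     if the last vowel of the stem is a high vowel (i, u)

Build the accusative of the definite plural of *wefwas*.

wefwasilietpa

*wefwas*: final sound = /s/, a sibilant → -ili → *wefwasili*.
The plural form *wefwasili* — last vowel /i/ (a front vowel) → -et → *wefwasiliet*.
The definite form *wefwasiliet*: last vowel = /e/, a non-high vowel → -pa → *wefwasilietpa*.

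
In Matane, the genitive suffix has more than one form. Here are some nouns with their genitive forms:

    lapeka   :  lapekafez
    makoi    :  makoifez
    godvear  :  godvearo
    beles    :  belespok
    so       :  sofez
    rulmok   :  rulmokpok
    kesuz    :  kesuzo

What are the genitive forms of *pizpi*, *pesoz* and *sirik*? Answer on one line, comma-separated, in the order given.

pizpifez, pesozo, sirikpok

The suffix is conditioned by the final sound: -pok when the stem ends in a voiceless consonant (*beles*, *rulmok*); -o when the stem ends in a voiced consonant (*godvear*, *kesuz*); -fez when the stem ends in a vowel (*lapeka*, *makoi*, *so*).
*pizpi* — final sound /i/ (a vowel) → -fez → *pizpifez*.
The final sound of *pesoz* is /z/, which is a voiced consonant, so the suffix is -o, giving *pesozo*.
*sirik* — final sound /k/ (a voiceless consonant) → -pok → *sirikpok*.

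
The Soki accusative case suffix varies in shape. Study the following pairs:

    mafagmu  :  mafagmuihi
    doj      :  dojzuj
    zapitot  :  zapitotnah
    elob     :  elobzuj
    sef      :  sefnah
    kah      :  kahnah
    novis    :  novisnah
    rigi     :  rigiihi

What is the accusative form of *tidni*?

The alternation tracks the final sound of the stem — -nah when the stem ends in a voiceless consonant (*zapitot*, *sef*, *kah*, *novis*); -zuj when the stem ends in a voiced consonant (*doj*, *elob*); -ihi when the stem ends in a vowel (*mafagmu*, *rigi*).
The final sound of *tidni* is /i/, which is a vowel, so the suffix is -ihi, giving *tidniihi*.

tidniihi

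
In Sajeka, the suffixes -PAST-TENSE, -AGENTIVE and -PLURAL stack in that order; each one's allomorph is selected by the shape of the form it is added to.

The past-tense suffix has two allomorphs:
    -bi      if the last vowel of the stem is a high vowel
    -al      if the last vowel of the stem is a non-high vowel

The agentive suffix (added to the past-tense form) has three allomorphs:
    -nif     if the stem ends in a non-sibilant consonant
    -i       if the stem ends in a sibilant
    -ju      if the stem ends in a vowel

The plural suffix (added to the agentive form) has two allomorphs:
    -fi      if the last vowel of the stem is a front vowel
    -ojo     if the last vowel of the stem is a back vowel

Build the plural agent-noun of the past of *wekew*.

The last vowel of *wekew* is /e/, which is a non-high vowel, so the past-tense suffix is -al, giving *wekewal*.
The final sound of the past-tense form *wekewal* is /l/, which is a non-sibilant consonant, so the agentive suffix is -nif, giving *wekewalnif*.
Since the last vowel of the agentive form *wekewalnif* is /i/ (a front vowel), it takes -fi, giving *wekewalniffi*.

wekewalniffi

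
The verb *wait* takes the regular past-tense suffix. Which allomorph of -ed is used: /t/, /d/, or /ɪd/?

/ɪd/

The stem *wait* ends in /t/ or /d/.
The -ed suffix is realized as /ɪd/ after /t, d/; as /t/ after other voiceless consonants; and as /d/ after other voiced sounds.
So -ed on *wait* is pronounced /ɪd/.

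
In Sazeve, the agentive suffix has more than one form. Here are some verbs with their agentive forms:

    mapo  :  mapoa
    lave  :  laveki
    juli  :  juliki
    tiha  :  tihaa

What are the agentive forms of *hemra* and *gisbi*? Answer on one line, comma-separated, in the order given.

Looking at the last vowel of each stem: -ki when the last vowel of the stem is a front vowel (*lave*, *juli*); -a when the last vowel of the stem is a back vowel (*mapo*, *tiha*).
The last vowel of *hemra* is /a/, which is a back vowel, so the suffix is -a, giving *hemraa*.
Since the last vowel of *gisbi* is /i/ (a front vowel), it takes -ki, giving *gisbiki*.

hemraa, gisbiki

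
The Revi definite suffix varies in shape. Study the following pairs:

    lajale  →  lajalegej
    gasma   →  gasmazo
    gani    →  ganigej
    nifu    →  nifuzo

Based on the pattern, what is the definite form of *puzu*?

The suffix is conditioned by the last vowel: -gej when the last vowel of the stem is a front vowel (*lajale*, *gani*); -zo when the last vowel of the stem is a back vowel (*gasma*, *nifu*).
Since the last vowel of *puzu* is /u/ (a back vowel), it takes -zo, giving *puzuzo*.

puzuzo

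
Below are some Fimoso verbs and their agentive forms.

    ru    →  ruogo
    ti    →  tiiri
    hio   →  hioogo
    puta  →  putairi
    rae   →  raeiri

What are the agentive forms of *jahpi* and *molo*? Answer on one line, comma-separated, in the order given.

Looking at the last vowel of each stem: -ogo when the last vowel of the stem is a rounded vowel (*ru*, *hio*); -iri when the last vowel of the stem is an unrounded vowel (*ti*, *puta*, *rae*).
*jahpi*: last vowel = /i/, an unrounded vowel → -iri → *jahpiiri*.
Since the last vowel of *molo* is /o/ (a rounded vowel), it takes -ogo, giving *moloogo*.

jahpiiri, moloogo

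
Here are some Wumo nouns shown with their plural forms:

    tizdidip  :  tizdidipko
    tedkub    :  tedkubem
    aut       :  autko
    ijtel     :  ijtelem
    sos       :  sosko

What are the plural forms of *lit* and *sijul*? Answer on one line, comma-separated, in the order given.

The alternation tracks the final consonant of the stem — -ko when the stem ends in a voiceless consonant (*tizdidip*, *aut*, *sos*); -em when the stem ends in a voiced consonant (*tedkub*, *ijtel*).
Since the final consonant of *lit* is /t/ (voiceless), it takes -ko, giving *litko*.
Since the final consonant of *sijul* is /l/ (voiced), it takes -em, giving *sijulem*.

litko, sijulem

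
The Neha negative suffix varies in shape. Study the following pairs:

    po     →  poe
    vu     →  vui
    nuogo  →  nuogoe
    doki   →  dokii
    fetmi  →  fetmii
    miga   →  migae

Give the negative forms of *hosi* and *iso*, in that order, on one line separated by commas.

hosii, isoe

The suffix is conditioned by the last vowel: -i when the last vowel of the stem is a high vowel (*vu*, *doki*, *fetmi*); -e when the last vowel of the stem is a non-high vowel (*po*, *nuogo*, *miga*).
The last vowel of *hosi* is /i/, which is a high vowel, so the suffix is -i, giving *hosii*.
*iso* — last vowel /o/ (a non-high vowel) → -e → *isoe*.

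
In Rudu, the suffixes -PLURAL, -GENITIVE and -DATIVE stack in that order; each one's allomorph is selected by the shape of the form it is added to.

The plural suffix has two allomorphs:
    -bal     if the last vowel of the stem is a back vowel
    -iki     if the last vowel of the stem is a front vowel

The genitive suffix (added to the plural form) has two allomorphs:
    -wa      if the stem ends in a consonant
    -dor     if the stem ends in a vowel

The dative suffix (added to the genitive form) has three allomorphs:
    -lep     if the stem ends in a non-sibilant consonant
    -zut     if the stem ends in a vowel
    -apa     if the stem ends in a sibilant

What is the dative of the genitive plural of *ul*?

The last vowel of *ul* is /u/, which is a back vowel, so the plural suffix is -bal, giving *ulbal*.
The final sound of the plural form *ulbal* is /l/, which is a consonant, so the genitive suffix is -wa, giving *ulbalwa*.
The genitive form *ulbalwa*: final sound = /a/, a vowel → -zut → *ulbalwazut*.

ulbalwazut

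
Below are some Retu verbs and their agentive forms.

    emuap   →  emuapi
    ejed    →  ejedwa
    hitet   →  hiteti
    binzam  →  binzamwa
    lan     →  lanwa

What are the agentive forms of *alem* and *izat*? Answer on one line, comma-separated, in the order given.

The alternation tracks the final consonant of the stem — -i when the stem ends in a voiceless consonant (*emuap*, *hitet*); -wa when the stem ends in a voiced consonant (*ejed*, *binzam*, *lan*).
Since the final consonant of *alem* is /m/ (voiced), it takes -wa, giving *alemwa*.
Since the final consonant of *izat* is /t/ (voiceless), it takes -i, giving *izati*.

alemwa, izati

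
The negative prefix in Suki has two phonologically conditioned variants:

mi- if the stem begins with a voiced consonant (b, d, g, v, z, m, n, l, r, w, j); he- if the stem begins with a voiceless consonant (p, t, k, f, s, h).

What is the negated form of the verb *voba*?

mivoba

Since the first consonant of *voba* is /v/ (voiced), it takes mi-, giving *mivoba*.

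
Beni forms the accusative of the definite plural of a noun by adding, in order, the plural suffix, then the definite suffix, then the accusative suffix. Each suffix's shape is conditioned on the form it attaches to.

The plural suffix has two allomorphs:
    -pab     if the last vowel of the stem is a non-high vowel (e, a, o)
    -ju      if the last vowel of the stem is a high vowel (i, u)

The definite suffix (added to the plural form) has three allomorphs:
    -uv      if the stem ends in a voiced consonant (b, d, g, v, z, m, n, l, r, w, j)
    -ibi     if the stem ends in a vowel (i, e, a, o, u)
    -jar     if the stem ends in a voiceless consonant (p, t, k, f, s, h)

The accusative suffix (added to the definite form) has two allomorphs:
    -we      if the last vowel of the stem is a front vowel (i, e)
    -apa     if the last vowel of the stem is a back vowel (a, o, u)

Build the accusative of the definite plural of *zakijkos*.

Since the last vowel of *zakijkos* is /o/ (a non-high vowel), it takes -pab, giving *zakijkospab*.
The plural form *zakijkospab* — final sound /b/ (a voiced consonant) → -uv → *zakijkospabuv*.
The definite form *zakijkospabuv*: last vowel = /u/, a back vowel → -apa → *zakijkospabuvapa*.

zakijkospabuvapa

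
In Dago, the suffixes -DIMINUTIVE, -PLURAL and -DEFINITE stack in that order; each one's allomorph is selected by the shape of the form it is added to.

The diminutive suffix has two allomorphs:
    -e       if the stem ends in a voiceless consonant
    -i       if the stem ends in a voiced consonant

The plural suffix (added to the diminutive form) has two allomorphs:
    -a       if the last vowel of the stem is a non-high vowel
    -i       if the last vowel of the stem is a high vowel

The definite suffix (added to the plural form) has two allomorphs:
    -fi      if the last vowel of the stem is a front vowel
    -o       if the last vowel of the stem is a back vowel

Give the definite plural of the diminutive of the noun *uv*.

uviifi

Since the final consonant of *uv* is /v/ (voiced), it takes -i, giving *uvi*.
The last vowel of the diminutive form *uvi* is /i/, which is a high vowel, so the plural suffix is -i, giving *uvii*.
Since the last vowel of the plural form *uvii* is /i/ (a front vowel), it takes -fi, giving *uviifi*.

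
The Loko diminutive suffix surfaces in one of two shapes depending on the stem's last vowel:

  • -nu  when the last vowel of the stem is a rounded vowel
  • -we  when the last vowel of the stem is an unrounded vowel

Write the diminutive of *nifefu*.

The last vowel of *nifefu* is /u/, which is a rounded vowel, so the suffix is -nu, giving *nifefunu*.

nifefunu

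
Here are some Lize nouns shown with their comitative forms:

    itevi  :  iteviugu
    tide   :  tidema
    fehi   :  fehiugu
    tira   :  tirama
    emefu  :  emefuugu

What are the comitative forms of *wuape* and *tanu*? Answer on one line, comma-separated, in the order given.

wuapema, tanuugu

The alternation tracks the last vowel of the stem — -ugu when the last vowel of the stem is a high vowel (*itevi*, *fehi*, *emefu*); -ma when the last vowel of the stem is a non-high vowel (*tide*, *tira*).
Since the last vowel of *wuape* is /e/ (a non-high vowel), it takes -ma, giving *wuapema*.
The last vowel of *tanu* is /u/, which is a high vowel, so the suffix is -ugu, giving *tanuugu*.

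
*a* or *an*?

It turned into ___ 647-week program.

a

The indefinite article is chosen by the initial *sound* of the following word, not its spelling.
The number *647* is spoken "six hundred …", beginning with /sɪks/ — a consonant sound.
So the article is *a*: It turned into a 647-week program.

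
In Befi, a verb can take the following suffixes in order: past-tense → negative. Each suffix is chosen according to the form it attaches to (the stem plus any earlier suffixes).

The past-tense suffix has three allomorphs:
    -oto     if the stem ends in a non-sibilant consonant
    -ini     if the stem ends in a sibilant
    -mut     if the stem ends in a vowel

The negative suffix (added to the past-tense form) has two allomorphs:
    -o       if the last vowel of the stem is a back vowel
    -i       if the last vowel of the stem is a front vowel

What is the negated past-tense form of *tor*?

Since the final sound of *tor* is /r/ (a non-sibilant consonant), it takes -oto, giving *toroto*.
The past-tense form *toroto* — last vowel /o/ (a back vowel) → -o → *torotoo*.

torotoo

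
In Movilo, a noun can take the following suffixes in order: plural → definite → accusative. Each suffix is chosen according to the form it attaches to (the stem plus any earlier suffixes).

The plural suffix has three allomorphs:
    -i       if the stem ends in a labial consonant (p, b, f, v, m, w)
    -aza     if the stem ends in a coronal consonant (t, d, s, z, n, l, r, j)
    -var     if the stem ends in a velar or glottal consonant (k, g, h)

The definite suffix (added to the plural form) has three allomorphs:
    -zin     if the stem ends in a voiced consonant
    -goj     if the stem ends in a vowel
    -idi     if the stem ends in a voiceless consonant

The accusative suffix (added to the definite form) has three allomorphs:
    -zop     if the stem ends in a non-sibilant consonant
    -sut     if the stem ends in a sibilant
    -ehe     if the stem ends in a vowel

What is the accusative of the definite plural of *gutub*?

The final consonant of *gutub* is /b/, which is labial, so the plural suffix is -i, giving *gutubi*.
The plural form *gutubi*: final sound = /i/, a vowel → -goj → *gutubigoj*.
The definite form *gutubigoj*: final sound = /j/, a non-sibilant consonant → -zop → *gutubigojzop*.

gutubigojzop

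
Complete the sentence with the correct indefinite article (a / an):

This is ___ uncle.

The indefinite article is chosen by the initial *sound* of the following word, not its spelling.
*uncle* begins with the sound /ʌ/ (u pronounced /ʌ/) — a vowel sound.
So the article is *an*: This is an uncle.

an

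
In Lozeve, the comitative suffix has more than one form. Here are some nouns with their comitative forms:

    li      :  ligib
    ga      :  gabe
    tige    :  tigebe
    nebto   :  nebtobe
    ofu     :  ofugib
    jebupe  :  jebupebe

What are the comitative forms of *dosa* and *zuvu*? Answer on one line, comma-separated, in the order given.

dosabe, zuvugib

Looking at the last vowel of each stem: -gib when the last vowel of the stem is a high vowel (*li*, *ofu*); -be when the last vowel of the stem is a non-high vowel (*ga*, *tige*, *nebto*, *jebupe*).
*dosa* — last vowel /a/ (a non-high vowel) → -be → *dosabe*.
The last vowel of *zuvu* is /u/, which is a high vowel, so the suffix is -gib, giving *zuvugib*.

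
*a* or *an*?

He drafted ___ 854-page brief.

an

The indefinite article is chosen by the initial *sound* of the following word, not its spelling.
The number *854* is spoken "eight hundred …", beginning with /eɪt/ — a vowel sound.
So the article is *an*: He drafted an 854-page brief.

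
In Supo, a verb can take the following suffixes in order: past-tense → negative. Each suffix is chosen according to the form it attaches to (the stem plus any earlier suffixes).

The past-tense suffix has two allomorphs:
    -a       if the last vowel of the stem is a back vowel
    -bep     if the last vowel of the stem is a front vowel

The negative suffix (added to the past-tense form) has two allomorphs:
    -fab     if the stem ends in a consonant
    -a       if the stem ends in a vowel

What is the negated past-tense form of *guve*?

guvebepfab

Since the last vowel of *guve* is /e/ (a front vowel), it takes -bep, giving *guvebep*.
The past-tense form *guvebep* — final sound /p/ (a consonant) → -fab → *guvebepfab*.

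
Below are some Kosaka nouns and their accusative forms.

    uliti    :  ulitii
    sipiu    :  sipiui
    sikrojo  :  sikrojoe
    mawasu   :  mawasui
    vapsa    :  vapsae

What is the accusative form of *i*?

ii

The pattern is height harmony: -i when the last vowel of the stem is a high vowel (*uliti*, *sipiu*, *mawasu*); -e when the last vowel of the stem is a non-high vowel (*sikrojo*, *vapsa*).
The last vowel of *i* is /i/, which is a high vowel, so the suffix is -i, giving *ii*.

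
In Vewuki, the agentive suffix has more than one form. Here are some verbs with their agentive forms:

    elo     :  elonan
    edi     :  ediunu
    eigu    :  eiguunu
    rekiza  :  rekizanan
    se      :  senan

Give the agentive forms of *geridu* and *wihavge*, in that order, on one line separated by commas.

The pattern is height harmony: -unu when the last vowel of the stem is a high vowel (*edi*, *eigu*); -nan when the last vowel of the stem is a non-high vowel (*elo*, *rekiza*, *se*).
Since the last vowel of *geridu* is /u/ (a high vowel), it takes -unu, giving *geriduunu*.
*wihavge* — last vowel /e/ (a non-high vowel) → -nan → *wihavgenan*.

geriduunu, wihavgenan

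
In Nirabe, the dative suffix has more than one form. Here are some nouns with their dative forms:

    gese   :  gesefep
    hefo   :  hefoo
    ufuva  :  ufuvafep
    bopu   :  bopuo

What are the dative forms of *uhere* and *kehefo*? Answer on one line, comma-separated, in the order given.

uherefep, kehefoo

Looking at the last vowel of each stem: -o when the last vowel of the stem is a rounded vowel (*hefo*, *bopu*); -fep when the last vowel of the stem is an unrounded vowel (*gese*, *ufuva*).
The last vowel of *uhere* is /e/, which is an unrounded vowel, so the suffix is -fep, giving *uherefep*.
The last vowel of *kehefo* is /o/, which is a rounded vowel, so the suffix is -o, giving *kehefoo*.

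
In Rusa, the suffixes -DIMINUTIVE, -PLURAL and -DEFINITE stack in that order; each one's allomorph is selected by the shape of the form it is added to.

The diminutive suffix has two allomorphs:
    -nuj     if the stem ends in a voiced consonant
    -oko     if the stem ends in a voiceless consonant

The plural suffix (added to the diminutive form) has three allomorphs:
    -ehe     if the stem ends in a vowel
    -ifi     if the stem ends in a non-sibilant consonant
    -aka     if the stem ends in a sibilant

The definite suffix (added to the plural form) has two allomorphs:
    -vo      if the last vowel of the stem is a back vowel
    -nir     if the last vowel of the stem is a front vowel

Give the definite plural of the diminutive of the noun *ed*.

The final consonant of *ed* is /d/, which is voiced, so the diminutive suffix is -nuj, giving *ednuj*.
Since the final sound of the diminutive form *ednuj* is /j/ (a non-sibilant consonant), it takes -ifi, giving *ednujifi*.
Since the last vowel of the plural form *ednujifi* is /i/ (a front vowel), it takes -nir, giving *ednujifinir*.

ednujifinir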